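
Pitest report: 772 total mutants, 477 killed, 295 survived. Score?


Mutation score = killed / total * 100
Mutation score = 477 / 772 * 100
Mutation score = 61.79%

61.79%


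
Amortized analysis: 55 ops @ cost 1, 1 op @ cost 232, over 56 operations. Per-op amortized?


Formula: Amortized cost = Total cost / Operations
Total cost = (55 * 1) + (1 * 232)
Total cost = 55 + 232 = 287
Amortized = 287 / 56 = 5.125

5.125


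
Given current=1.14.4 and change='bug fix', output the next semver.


Current: 1.14.4
Change category: 'bug fix' → patch bump
SemVer rule: patch bump → increment PATCH (MAJOR and MINOR unchanged)
New: 1.14.5

1.14.5


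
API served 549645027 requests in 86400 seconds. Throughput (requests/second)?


Formula: throughput = requests / seconds
throughput = 549645027 / 86400
throughput = 6361.63 requests/second

6361.63 requests/second


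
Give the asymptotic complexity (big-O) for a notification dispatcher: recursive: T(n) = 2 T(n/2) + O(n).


Reasoning: master theorem case 2 (merge-sort recurrence)
Complexity: O(n log n)

O(n log n)


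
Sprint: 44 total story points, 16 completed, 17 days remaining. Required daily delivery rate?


Formula: Required rate = Remaining points / Days left
Remaining = 44 - 16 = 28 points
Required rate = 28 / 17 = 1.65 points/day

1.65 points/day


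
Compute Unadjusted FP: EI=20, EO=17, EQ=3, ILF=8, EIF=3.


UFP = EI*4 + EO*5 + EQ*4 + ILF*10 + EIF*7
UFP = 20*4 + 17*5 + 3*4 + 8*10 + 3*7
UFP = 80 + 85 + 12 + 80 + 21
UFP = 278

278


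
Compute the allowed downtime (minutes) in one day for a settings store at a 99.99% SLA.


Formula: allowed downtime = period * (100 - SLA) / 100
Period (day) = 1440 minutes
Unavailability fraction = (100 - 99.99) / 100
Allowed downtime = 1440 * (100 - 99.99) / 100
Allowed downtime = 0.144 minutes

0.144 minutes


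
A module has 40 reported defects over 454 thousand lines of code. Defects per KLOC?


Defect density = defects / KLOC
Defect density = 40 / 454
Defect density = 0.088 defects/KLOC

0.088 defects/KLOC


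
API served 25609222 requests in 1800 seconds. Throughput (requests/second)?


Formula: throughput = requests / seconds
throughput = 25609222 / 1800
throughput = 14227.35 requests/second

14227.35 requests/second


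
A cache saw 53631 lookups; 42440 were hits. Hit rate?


Formula: hit rate = hits / (hits + misses) * 100
hit rate = 42440 / (42440 + 11191) * 100
hit rate = 42440 / 53631 * 100
hit rate = 79.13%

79.13%


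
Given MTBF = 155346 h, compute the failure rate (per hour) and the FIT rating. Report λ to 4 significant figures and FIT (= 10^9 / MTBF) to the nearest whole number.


Formula: λ = 1 / MTBF; FIT = λ × 1e9 = 1e9 / MTBF
λ = 1 / 155346 ≈ 6.437e-06 failures/hour
FIT = 1e9 / 155346 ≈ 6437 failures per 1e9 hours (nearest whole number)

λ = 6.437e-06 /h, FIT = 6437


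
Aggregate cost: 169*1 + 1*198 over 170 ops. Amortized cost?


Formula: Amortized cost = Total cost / Operations
Total cost = (169 * 1) + (1 * 198)
Total cost = 169 + 198 = 367
Amortized = 367 / 170 = 2.1588

2.1588


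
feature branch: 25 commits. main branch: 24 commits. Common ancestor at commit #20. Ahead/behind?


Common ancestor: commit #20
feature commits after divergence: 25 - 20 = 5
main commits after divergence: 24 - 20 = 4
feature is 5 commits ahead of main
main is 4 commits ahead of feature

feature ahead: 5, main ahead: 4


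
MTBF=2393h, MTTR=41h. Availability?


Availability = MTBF / (MTBF + MTTR)
Availability = 2393 / (2393 + 41)
Availability = 2393 / 2434
Availability = 98.3155%

98.3155%


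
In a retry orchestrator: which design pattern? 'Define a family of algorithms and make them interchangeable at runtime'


This matches the Strategy pattern

Strategy


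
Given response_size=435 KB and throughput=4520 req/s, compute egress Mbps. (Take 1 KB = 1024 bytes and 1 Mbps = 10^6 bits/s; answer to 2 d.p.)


Formula: Mbps = payload_bytes * RPS * 8 / 1e6
Payload per request = 435 KB = 435 * 1024 = 445440 bytes
Total bytes/sec = 445440 * 4520 = 2013388800
Total bits/sec = 2013388800 * 8 = 16107110400
Mbps = 16107110400 / 1e6 = 16107.11

16107.11 Mbps


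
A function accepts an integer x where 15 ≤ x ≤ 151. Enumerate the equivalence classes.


Valid range: [15, 151]
Class 1: x < 15 — invalid
Class 2: 15 ≤ x ≤ 151 — valid
Class 3: x > 151 — invalid
Total equivalence classes: 3

3 equivalence classes


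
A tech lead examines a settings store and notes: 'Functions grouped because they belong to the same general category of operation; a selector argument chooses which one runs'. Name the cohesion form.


Reasoning: Grouped by category of activity, not by data or sequence
Type: Logical cohesion

Logical cohesion


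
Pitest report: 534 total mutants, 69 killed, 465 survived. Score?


Mutation score = killed / total * 100
Mutation score = 69 / 534 * 100
Mutation score = 12.92%

12.92%


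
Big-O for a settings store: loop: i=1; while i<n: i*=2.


Reasoning: i doubles each step so iterations are log2(n)
Complexity: O(log n)

O(log n)


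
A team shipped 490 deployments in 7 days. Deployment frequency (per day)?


Formula: deployments per day = releases / days
= 490 / 7
= 70.0 deploys/day
(equivalently, 490.0 deploys/week)

70.0 deploys/day


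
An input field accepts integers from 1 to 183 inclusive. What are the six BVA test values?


Range: [1, 183]
Boundaries: just below min, min, min+1, max-1, max, just above max
Values: [0, 1, 2, 182, 183, 184]

[0, 1, 2, 182, 183, 184]


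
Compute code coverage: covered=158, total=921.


Coverage = covered / total * 100
Coverage = 158 / 921 * 100
Coverage = 17.16%

17.16%


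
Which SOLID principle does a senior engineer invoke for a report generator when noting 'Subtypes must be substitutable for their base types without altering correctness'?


This describes the Liskov Substitution Principle (LSP)

Liskov Substitution Principle (LSP)


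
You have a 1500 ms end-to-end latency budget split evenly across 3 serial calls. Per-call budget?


Formula: per_stage = total_budget / stages
per_stage = 1500 / 3
per_stage = 500.0 ms

500.0 ms


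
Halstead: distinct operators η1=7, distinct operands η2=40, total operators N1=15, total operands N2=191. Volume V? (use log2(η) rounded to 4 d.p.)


Formula: V = N * log2(η), where N = N1 + N2 and η = η1 + η2
η = 7 + 40 = 47
N = 15 + 191 = 206
log2(47) ≈ 5.5546
V = 206 * 5.5546 = 1144.25

1144.25


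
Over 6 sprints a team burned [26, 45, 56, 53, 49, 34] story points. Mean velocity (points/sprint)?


Formula: Avg velocity = Total points / Number of sprints
Points: [26, 45, 56, 53, 49, 34]
Sum = 26 + 45 + 56 + 53 + 49 + 34 = 263
Avg velocity = 263 / 6 = 43.83 points/sprint

43.83 points/sprint


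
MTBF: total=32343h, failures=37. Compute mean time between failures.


Formula: MTBF = Total operating time / Number of failures
MTBF = 32343 / 37
MTBF = 874.14 hours

874.14 hours


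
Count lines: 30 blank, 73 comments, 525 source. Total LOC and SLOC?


Total LOC = blank + comment + code
Total LOC = 30 + 73 + 525 = 628
SLOC (source only) = code = 525

Total LOC: 628, SLOC: 525


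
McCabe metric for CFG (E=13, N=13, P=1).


Formula: V(G) = E - N + 2P
V(G) = 13 - 13 + 2*1
V(G) = 0 + 2
V(G) = 2

2


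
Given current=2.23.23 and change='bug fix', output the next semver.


Current: 2.23.23
Change category: 'bug fix' → patch bump
SemVer rule: patch bump → increment PATCH (MAJOR and MINOR unchanged)
New: 2.23.24

2.23.24


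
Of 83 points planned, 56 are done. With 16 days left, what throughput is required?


Formula: Required rate = Remaining points / Days left
Remaining = 83 - 56 = 27 points
Required rate = 27 / 16 = 1.69 points/day

1.69 points/day


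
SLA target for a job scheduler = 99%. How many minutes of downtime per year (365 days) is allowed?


Formula: allowed downtime = period * (100 - SLA) / 100
Period (year (365 days)) = 525600 minutes
Unavailability fraction = (100 - 99.0) / 100
Allowed downtime = 525600 * (100 - 99.0) / 100
Allowed downtime = 5256.0 minutes

5256.0 minutes


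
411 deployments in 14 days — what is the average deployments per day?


Formula: deployments per day = releases / days
= 411 / 14
= 29.357 deploys/day
(equivalently, 205.5 deploys/week)

29.357 deploys/day


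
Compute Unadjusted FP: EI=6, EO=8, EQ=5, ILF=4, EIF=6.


UFP = EI*4 + EO*5 + EQ*4 + ILF*10 + EIF*7
UFP = 6*4 + 8*5 + 5*4 + 4*10 + 6*7
UFP = 24 + 40 + 20 + 40 + 42
UFP = 166

166


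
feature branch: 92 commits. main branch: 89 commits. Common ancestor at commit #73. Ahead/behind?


Common ancestor: commit #73
feature commits after divergence: 92 - 73 = 19
main commits after divergence: 89 - 73 = 16
feature is 19 commits ahead of main
main is 16 commits ahead of feature

feature ahead: 19, main ahead: 16


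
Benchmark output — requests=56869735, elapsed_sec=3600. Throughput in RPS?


Formula: throughput = requests / seconds
throughput = 56869735 / 3600
throughput = 15797.15 requests/second

15797.15 requests/second


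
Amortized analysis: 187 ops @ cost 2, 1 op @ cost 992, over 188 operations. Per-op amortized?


Formula: Amortized cost = Total cost / Operations
Total cost = (187 * 2) + (1 * 992)
Total cost = 374 + 992 = 1366
Amortized = 1366 / 188 = 7.266

7.266


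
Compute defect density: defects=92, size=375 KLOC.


Defect density = defects / KLOC
Defect density = 92 / 375
Defect density = 0.245 defects/KLOC

0.245 defects/KLOC


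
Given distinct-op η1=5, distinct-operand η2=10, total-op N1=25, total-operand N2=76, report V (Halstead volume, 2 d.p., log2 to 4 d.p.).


Formula: V = N * log2(η), where N = N1 + N2 and η = η1 + η2
η = 5 + 10 = 15
N = 25 + 76 = 101
log2(15) ≈ 3.9069
V = 101 * 3.9069 = 394.60

394.60


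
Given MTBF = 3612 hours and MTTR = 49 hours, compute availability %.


Availability = MTBF / (MTBF + MTTR)
Availability = 3612 / (3612 + 49)
Availability = 3612 / 3661
Availability = 98.6616%

98.6616%


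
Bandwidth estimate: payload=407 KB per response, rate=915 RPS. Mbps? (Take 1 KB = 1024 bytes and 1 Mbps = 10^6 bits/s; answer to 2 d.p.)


Formula: Mbps = payload_bytes * RPS * 8 / 1e6
Payload per request = 407 KB = 407 * 1024 = 416768 bytes
Total bytes/sec = 416768 * 915 = 381342720
Total bits/sec = 381342720 * 8 = 3050741760
Mbps = 3050741760 / 1e6 = 3050.74

3050.74 Mbps


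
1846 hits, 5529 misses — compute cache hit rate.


Formula: hit rate = hits / (hits + misses) * 100
hit rate = 1846 / (1846 + 5529) * 100
hit rate = 1846 / 7375 * 100
hit rate = 25.03%

25.03%


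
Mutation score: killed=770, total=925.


Mutation score = killed / total * 100
Mutation score = 770 / 925 * 100
Mutation score = 83.24%

83.24%


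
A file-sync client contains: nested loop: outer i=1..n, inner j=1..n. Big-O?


Reasoning: n iterations times n iterations
Complexity: O(n^2)

O(n^2)


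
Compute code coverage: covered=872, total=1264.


Coverage = covered / total * 100
Coverage = 872 / 1264 * 100
Coverage = 68.99%

68.99%


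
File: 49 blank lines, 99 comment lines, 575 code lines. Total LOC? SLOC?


Total LOC = blank + comment + code
Total LOC = 49 + 99 + 575 = 723
SLOC (source only) = code = 575

Total LOC: 723, SLOC: 575


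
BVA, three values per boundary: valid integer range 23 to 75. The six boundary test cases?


Range: [23, 75]
Boundaries: just below min, min, min+1, max-1, max, just above max
Values: [22, 23, 24, 74, 75, 76]

[22, 23, 24, 74, 75, 76]


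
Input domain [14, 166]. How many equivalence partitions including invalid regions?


Valid range: [14, 166]
Class 1: x < 14 — invalid
Class 2: 14 ≤ x ≤ 166 — valid
Class 3: x > 166 — invalid
Total equivalence classes: 3

3 equivalence classes


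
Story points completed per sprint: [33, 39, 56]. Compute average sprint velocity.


Formula: Avg velocity = Total points / Number of sprints
Points: [33, 39, 56]
Sum = 33 + 39 + 56 = 128
Avg velocity = 128 / 3 = 42.67 points/sprint

42.67 points/sprint


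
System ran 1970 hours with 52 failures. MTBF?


Formula: MTBF = Total operating time / Number of failures
MTBF = 1970 / 52
MTBF = 37.88 hours

37.88 hours


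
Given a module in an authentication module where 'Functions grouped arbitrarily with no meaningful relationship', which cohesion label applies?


Reasoning: Worst: random grouping
Type: Coincidental cohesion

Coincidental cohesion


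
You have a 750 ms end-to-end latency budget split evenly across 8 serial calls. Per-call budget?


Formula: per_stage = total_budget / stages
per_stage = 750 / 8
per_stage = 93.75 ms

93.75 ms


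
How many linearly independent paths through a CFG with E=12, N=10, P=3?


Formula: V(G) = E - N + 2P
V(G) = 12 - 10 + 2*3
V(G) = 2 + 6
V(G) = 8

8


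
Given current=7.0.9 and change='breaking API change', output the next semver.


Current: 7.0.9
Change category: 'breaking API change' → major bump
SemVer rule: major bump → increment MAJOR, reset MINOR and PATCH to 0
New: 8.0.0

8.0.0


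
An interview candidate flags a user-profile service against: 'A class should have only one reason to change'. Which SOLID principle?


This describes the Single Responsibility Principle (SRP)

Single Responsibility Principle (SRP)


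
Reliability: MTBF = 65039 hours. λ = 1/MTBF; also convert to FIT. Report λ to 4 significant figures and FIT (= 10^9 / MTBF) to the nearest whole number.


Formula: λ = 1 / MTBF; FIT = λ × 1e9 = 1e9 / MTBF
λ = 1 / 65039 ≈ 1.538e-05 failures/hour
FIT = 1e9 / 65039 ≈ 15375 failures per 1e9 hours (nearest whole number)

λ = 1.538e-05 /h, FIT = 15375


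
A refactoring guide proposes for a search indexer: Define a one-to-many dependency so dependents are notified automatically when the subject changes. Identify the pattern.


This matches the Observer pattern

Observer


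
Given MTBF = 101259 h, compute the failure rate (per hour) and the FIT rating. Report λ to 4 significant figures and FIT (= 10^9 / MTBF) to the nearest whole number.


Formula: λ = 1 / MTBF; FIT = λ × 1e9 = 1e9 / MTBF
λ = 1 / 101259 ≈ 9.876e-06 failures/hour
FIT = 1e9 / 101259 ≈ 9876 failures per 1e9 hours (nearest whole number)

λ = 9.876e-06 /h, FIT = 9876


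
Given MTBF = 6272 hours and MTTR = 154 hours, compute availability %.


Availability = MTBF / (MTBF + MTTR)
Availability = 6272 / (6272 + 154)
Availability = 6272 / 6426
Availability = 97.6035%

97.6035%


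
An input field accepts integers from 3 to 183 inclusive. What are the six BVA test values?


Range: [3, 183]
Boundaries: just below min, min, min+1, max-1, max, just above max
Values: [2, 3, 4, 182, 183, 184]

[2, 3, 4, 182, 183, 184]


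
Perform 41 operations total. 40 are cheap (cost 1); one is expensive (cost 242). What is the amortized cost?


Formula: Amortized cost = Total cost / Operations
Total cost = (40 * 1) + (1 * 242)
Total cost = 40 + 242 = 282
Amortized = 282 / 41 = 6.878

6.878


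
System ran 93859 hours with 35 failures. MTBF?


Formula: MTBF = Total operating time / Number of failures
MTBF = 93859 / 35
MTBF = 2681.69 hours

2681.69 hours


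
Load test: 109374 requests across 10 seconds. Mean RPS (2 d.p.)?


Formula: throughput = requests / seconds
throughput = 109374 / 10
throughput = 10937.4 requests/second

10937.4 requests/second


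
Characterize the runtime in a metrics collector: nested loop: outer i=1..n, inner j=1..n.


Reasoning: n iterations times n iterations
Complexity: O(n^2)

O(n^2)


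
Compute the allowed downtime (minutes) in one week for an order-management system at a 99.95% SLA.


Formula: allowed downtime = period * (100 - SLA) / 100
Period (week) = 10080 minutes
Unavailability fraction = (100 - 99.95) / 100
Allowed downtime = 10080 * (100 - 99.95) / 100
Allowed downtime = 5.04 minutes

5.04 minutes


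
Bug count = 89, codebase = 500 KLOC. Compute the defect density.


Defect density = defects / KLOC
Defect density = 89 / 500
Defect density = 0.178 defects/KLOC

0.178 defects/KLOC


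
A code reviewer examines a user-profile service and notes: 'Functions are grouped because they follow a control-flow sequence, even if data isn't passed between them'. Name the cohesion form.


Reasoning: Grouped by order of execution within a routine, not by data flow
Type: Procedural cohesion

Procedural cohesion


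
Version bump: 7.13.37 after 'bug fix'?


Current: 7.13.37
Change category: 'bug fix' → patch bump
SemVer rule: patch bump → increment PATCH (MAJOR and MINOR unchanged)
New: 7.13.38

7.13.38


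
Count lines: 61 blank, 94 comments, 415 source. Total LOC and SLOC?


Total LOC = blank + comment + code
Total LOC = 61 + 94 + 415 = 570
SLOC (source only) = code = 415

Total LOC: 570, SLOC: 415


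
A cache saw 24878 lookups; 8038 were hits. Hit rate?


Formula: hit rate = hits / (hits + misses) * 100
hit rate = 8038 / (8038 + 16840) * 100
hit rate = 8038 / 24878 * 100
hit rate = 32.31%

32.31%


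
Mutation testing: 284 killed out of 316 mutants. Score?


Mutation score = killed / total * 100
Mutation score = 284 / 316 * 100
Mutation score = 89.87%

89.87%


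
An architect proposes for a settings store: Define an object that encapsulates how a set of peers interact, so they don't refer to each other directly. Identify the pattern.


This matches the Mediator pattern

Mediator


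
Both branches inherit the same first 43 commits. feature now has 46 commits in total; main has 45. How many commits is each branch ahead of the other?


Common ancestor: commit #43
feature commits after divergence: 46 - 43 = 3
main commits after divergence: 45 - 43 = 2
feature is 3 commits ahead of main
main is 2 commits ahead of feature

feature ahead: 3, main ahead: 2


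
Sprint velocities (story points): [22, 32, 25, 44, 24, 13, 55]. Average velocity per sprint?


Formula: Avg velocity = Total points / Number of sprints
Points: [22, 32, 25, 44, 24, 13, 55]
Sum = 22 + 32 + 25 + 44 + 24 + 13 + 55 = 215
Avg velocity = 215 / 7 = 30.71 points/sprint

30.71 points/sprint


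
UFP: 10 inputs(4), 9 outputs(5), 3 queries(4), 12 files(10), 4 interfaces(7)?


UFP = EI*4 + EO*5 + EQ*4 + ILF*10 + EIF*7
UFP = 10*4 + 9*5 + 3*4 + 12*10 + 4*7
UFP = 40 + 45 + 12 + 120 + 28
UFP = 245

245


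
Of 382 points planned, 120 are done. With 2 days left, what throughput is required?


Formula: Required rate = Remaining points / Days left
Remaining = 382 - 120 = 262 points
Required rate = 262 / 2 = 131.0 points/day

131.0 points/day


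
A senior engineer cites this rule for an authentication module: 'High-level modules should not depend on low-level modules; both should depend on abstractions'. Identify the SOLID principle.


This describes the Dependency Inversion Principle (DIP)

Dependency Inversion Principle (DIP)


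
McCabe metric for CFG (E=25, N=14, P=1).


Formula: V(G) = E - N + 2P
V(G) = 25 - 14 + 2*1
V(G) = 11 + 2
V(G) = 13

13


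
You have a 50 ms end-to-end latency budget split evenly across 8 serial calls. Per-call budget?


Formula: per_stage = total_budget / stages
per_stage = 50 / 8
per_stage = 6.25 ms

6.25 ms


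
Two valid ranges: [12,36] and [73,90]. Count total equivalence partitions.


Valid ranges: [12,36] and [73,90]
Class 1: x < 12 — invalid
Class 2: 12 ≤ x ≤ 36 — valid
Class 3: 36 < x < 73 — invalid (gap between ranges)
Class 4: 73 ≤ x ≤ 90 — valid
Class 5: x > 90 — invalid
Total equivalence classes: 5

5 equivalence classes


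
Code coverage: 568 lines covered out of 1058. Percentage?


Coverage = covered / total * 100
Coverage = 568 / 1058 * 100
Coverage = 53.69%

53.69%


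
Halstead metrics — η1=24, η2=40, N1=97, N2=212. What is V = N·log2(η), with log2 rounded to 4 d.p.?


Formula: V = N * log2(η), where N = N1 + N2 and η = η1 + η2
η = 24 + 40 = 64
N = 97 + 212 = 309
log2(64) ≈ 6.0000
V = 309 * 6.0000 = 1854.00

1854.00


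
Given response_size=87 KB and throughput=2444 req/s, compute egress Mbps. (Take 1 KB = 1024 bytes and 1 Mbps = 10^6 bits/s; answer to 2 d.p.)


Formula: Mbps = payload_bytes * RPS * 8 / 1e6
Payload per request = 87 KB = 87 * 1024 = 89088 bytes
Total bytes/sec = 89088 * 2444 = 217731072
Total bits/sec = 217731072 * 8 = 1741848576
Mbps = 1741848576 / 1e6 = 1741.85

1741.85 Mbps


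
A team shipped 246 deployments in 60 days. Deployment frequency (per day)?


Formula: deployments per day = releases / days
= 246 / 60
= 4.1 deploys/day
(equivalently, 28.7 deploys/week)

4.1 deploys/day


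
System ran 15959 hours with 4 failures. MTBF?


Formula: MTBF = Total operating time / Number of failures
MTBF = 15959 / 4
MTBF = 3989.75 hours

3989.75 hours


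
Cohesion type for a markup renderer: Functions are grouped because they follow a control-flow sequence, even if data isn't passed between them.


Reasoning: Grouped by order of execution within a routine, not by data flow
Type: Procedural cohesion

Procedural cohesion


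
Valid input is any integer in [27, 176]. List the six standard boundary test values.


Range: [27, 176]
Boundaries: just below min, min, min+1, max-1, max, just above max
Values: [26, 27, 28, 175, 176, 177]

[26, 27, 28, 175, 176, 177]


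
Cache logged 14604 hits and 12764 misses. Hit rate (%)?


Formula: hit rate = hits / (hits + misses) * 100
hit rate = 14604 / (14604 + 12764) * 100
hit rate = 14604 / 27368 * 100
hit rate = 53.36%

53.36%


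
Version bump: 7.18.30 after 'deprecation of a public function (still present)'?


Current: 7.18.30
Change category: 'deprecation of a public function (still present)' → minor bump
SemVer rule: minor bump → increment MINOR, reset PATCH to 0 (MAJOR unchanged)
New: 7.19.0

7.19.0


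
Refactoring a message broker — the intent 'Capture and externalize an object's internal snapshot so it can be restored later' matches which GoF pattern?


This matches the Memento pattern

Memento


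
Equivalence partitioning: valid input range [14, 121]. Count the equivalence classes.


Valid range: [14, 121]
Class 1: x < 14 — invalid
Class 2: 14 ≤ x ≤ 121 — valid
Class 3: x > 121 — invalid
Total equivalence classes: 3

3 equivalence classes


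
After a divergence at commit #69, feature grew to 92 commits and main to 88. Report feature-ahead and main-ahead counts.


Common ancestor: commit #69
feature commits after divergence: 92 - 69 = 23
main commits after divergence: 88 - 69 = 19
feature is 23 commits ahead of main
main is 19 commits ahead of feature

feature ahead: 23, main ahead: 19


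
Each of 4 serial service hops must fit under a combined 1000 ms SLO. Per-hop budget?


Formula: per_stage = total_budget / stages
per_stage = 1000 / 4
per_stage = 250.0 ms

250.0 ms


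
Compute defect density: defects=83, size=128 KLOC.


Defect density = defects / KLOC
Defect density = 83 / 128
Defect density = 0.648 defects/KLOC

0.648 defects/KLOC


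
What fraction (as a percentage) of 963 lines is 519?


Coverage = covered / total * 100
Coverage = 519 / 963 * 100
Coverage = 53.89%

53.89%


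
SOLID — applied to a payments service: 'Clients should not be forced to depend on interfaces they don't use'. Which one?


This describes the Interface Segregation Principle (ISP)

Interface Segregation Principle (ISP)


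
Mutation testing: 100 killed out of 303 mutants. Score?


Mutation score = killed / total * 100
Mutation score = 100 / 303 * 100
Mutation score = 33.0%

33.0%


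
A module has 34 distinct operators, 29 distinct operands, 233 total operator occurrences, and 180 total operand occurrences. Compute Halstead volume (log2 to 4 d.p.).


Formula: V = N * log2(η), where N = N1 + N2 and η = η1 + η2
η = 34 + 29 = 63
N = 233 + 180 = 413
log2(63) ≈ 5.9773
V = 413 * 5.9773 = 2468.62

2468.62


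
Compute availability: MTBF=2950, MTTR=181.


Availability = MTBF / (MTBF + MTTR)
Availability = 2950 / (2950 + 181)
Availability = 2950 / 3131
Availability = 94.2191%

94.2191%


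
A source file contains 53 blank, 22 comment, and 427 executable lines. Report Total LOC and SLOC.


Total LOC = blank + comment + code
Total LOC = 53 + 22 + 427 = 502
SLOC (source only) = code = 427

Total LOC: 502, SLOC: 427


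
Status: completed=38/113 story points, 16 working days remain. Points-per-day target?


Formula: Required rate = Remaining points / Days left
Remaining = 113 - 38 = 75 points
Required rate = 75 / 16 = 4.69 points/day

4.69 points/day


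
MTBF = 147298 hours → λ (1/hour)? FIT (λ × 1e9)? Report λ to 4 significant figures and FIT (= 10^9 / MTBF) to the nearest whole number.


Formula: λ = 1 / MTBF; FIT = λ × 1e9 = 1e9 / MTBF
λ = 1 / 147298 ≈ 6.789e-06 failures/hour
FIT = 1e9 / 147298 ≈ 6789 failures per 1e9 hours (nearest whole number)

λ = 6.789e-06 /h, FIT = 6789


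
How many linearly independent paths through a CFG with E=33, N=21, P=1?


Formula: V(G) = E - N + 2P
V(G) = 33 - 21 + 2*1
V(G) = 12 + 2
V(G) = 14

14


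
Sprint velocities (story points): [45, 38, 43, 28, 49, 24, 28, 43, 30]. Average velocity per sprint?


Formula: Avg velocity = Total points / Number of sprints
Points: [45, 38, 43, 28, 49, 24, 28, 43, 30]
Sum = 45 + 38 + 43 + 28 + 49 + 24 + 28 + 43 + 30 = 328
Avg velocity = 328 / 9 = 36.44 points/sprint

36.44 points/sprint


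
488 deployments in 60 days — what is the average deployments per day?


Formula: deployments per day = releases / days
= 488 / 60
= 8.133 deploys/day
(equivalently, 56.93 deploys/week)

8.133 deploys/day


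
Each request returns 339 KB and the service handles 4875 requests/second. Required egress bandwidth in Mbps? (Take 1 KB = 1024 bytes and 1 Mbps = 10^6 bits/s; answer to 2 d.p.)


Formula: Mbps = payload_bytes * RPS * 8 / 1e6
Payload per request = 339 KB = 339 * 1024 = 347136 bytes
Total bytes/sec = 347136 * 4875 = 1692288000
Total bits/sec = 1692288000 * 8 = 13538304000
Mbps = 13538304000 / 1e6 = 13538.3

13538.3 Mbps


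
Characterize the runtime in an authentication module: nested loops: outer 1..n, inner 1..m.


Reasoning: product of independent bounds
Complexity: O(n*m)

O(n*m)


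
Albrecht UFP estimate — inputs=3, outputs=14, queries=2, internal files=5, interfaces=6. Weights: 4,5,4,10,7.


UFP = EI*4 + EO*5 + EQ*4 + ILF*10 + EIF*7
UFP = 3*4 + 14*5 + 2*4 + 5*10 + 6*7
UFP = 12 + 70 + 8 + 50 + 42
UFP = 182

182


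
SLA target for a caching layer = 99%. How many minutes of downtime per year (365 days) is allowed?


Formula: allowed downtime = period * (100 - SLA) / 100
Period (year (365 days)) = 525600 minutes
Unavailability fraction = (100 - 99.0) / 100
Allowed downtime = 525600 * (100 - 99.0) / 100
Allowed downtime = 5256.0 minutes

5256.0 minutes


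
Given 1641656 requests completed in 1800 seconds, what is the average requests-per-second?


Formula: throughput = requests / seconds
throughput = 1641656 / 1800
throughput = 912.03 requests/second

912.03 requests/second


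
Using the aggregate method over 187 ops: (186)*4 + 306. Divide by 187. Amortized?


Formula: Amortized cost = Total cost / Operations
Total cost = (186 * 4) + (1 * 306)
Total cost = 744 + 306 = 1050
Amortized = 1050 / 187 = 5.615

5.615


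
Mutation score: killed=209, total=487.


Mutation score = killed / total * 100
Mutation score = 209 / 487 * 100
Mutation score = 42.92%

42.92%


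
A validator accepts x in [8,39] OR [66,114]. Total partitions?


Valid ranges: [8,39] and [66,114]
Class 1: x < 8 — invalid
Class 2: 8 ≤ x ≤ 39 — valid
Class 3: 39 < x < 66 — invalid (gap between ranges)
Class 4: 66 ≤ x ≤ 114 — valid
Class 5: x > 114 — invalid
Total equivalence classes: 5

5 equivalence classes


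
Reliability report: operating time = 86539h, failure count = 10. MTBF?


Formula: MTBF = Total operating time / Number of failures
MTBF = 86539 / 10
MTBF = 8653.9 hours

8653.9 hours


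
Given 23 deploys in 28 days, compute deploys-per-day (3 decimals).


Formula: deployments per day = releases / days
= 23 / 28
= 0.821 deploys/day
(equivalently, 5.75 deploys/week)

0.821 deploys/day


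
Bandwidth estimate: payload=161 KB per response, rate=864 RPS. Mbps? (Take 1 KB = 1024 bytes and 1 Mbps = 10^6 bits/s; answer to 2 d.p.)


Formula: Mbps = payload_bytes * RPS * 8 / 1e6
Payload per request = 161 KB = 161 * 1024 = 164864 bytes
Total bytes/sec = 164864 * 864 = 142442496
Total bits/sec = 142442496 * 8 = 1139539968
Mbps = 1139539968 / 1e6 = 1139.54

1139.54 Mbps


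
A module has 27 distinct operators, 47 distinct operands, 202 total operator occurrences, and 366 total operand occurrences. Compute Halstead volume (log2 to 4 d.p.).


Formula: V = N * log2(η), where N = N1 + N2 and η = η1 + η2
η = 27 + 47 = 74
N = 202 + 366 = 568
log2(74) ≈ 6.2095
V = 568 * 6.2095 = 3527.00

3527.00


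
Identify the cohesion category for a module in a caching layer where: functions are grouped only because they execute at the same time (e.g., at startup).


Reasoning: Related by timing only
Type: Temporal cohesion

Temporal cohesion


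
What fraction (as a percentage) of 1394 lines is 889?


Coverage = covered / total * 100
Coverage = 889 / 1394 * 100
Coverage = 63.77%

63.77%


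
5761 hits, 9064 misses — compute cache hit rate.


Formula: hit rate = hits / (hits + misses) * 100
hit rate = 5761 / (5761 + 9064) * 100
hit rate = 5761 / 14825 * 100
hit rate = 38.86%

38.86%


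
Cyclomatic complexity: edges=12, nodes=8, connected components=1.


Formula: V(G) = E - N + 2P
V(G) = 12 - 8 + 2*1
V(G) = 4 + 2
V(G) = 6

6


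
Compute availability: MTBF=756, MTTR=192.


Availability = MTBF / (MTBF + MTTR)
Availability = 756 / (756 + 192)
Availability = 756 / 948
Availability = 79.7468%

79.7468%


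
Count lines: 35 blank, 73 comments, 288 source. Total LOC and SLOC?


Total LOC = blank + comment + code
Total LOC = 35 + 73 + 288 = 396
SLOC (source only) = code = 288

Total LOC: 396, SLOC: 288


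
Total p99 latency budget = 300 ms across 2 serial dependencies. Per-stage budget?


Formula: per_stage = total_budget / stages
per_stage = 300 / 2
per_stage = 150.0 ms

150.0 ms


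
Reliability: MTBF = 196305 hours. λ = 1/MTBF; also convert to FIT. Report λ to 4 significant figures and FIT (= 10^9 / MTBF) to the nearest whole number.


Formula: λ = 1 / MTBF; FIT = λ × 1e9 = 1e9 / MTBF
λ = 1 / 196305 ≈ 5.094e-06 failures/hour
FIT = 1e9 / 196305 ≈ 5094 failures per 1e9 hours (nearest whole number)

λ = 5.094e-06 /h, FIT = 5094


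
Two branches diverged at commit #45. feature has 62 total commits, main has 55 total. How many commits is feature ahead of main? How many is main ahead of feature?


Common ancestor: commit #45
feature commits after divergence: 62 - 45 = 17
main commits after divergence: 55 - 45 = 10
feature is 17 commits ahead of main
main is 10 commits ahead of feature

feature ahead: 17, main ahead: 10


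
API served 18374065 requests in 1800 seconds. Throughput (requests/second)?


Formula: throughput = requests / seconds
throughput = 18374065 / 1800
throughput = 10207.81 requests/second

10207.81 requests/second


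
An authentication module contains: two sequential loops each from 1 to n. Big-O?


Reasoning: sequential dominates: O(n) + O(n) = O(n)
Complexity: O(n)

O(n)


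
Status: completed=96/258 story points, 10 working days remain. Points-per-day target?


Formula: Required rate = Remaining points / Days left
Remaining = 258 - 96 = 162 points
Required rate = 162 / 10 = 16.2 points/day

16.2 points/day


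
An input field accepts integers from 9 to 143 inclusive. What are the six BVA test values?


Range: [9, 143]
Boundaries: just below min, min, min+1, max-1, max, just above max
Values: [8, 9, 10, 142, 143, 144]

[8, 9, 10, 142, 143, 144]


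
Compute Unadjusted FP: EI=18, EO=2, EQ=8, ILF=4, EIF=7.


UFP = EI*4 + EO*5 + EQ*4 + ILF*10 + EIF*7
UFP = 18*4 + 2*5 + 8*4 + 4*10 + 7*7
UFP = 72 + 10 + 32 + 40 + 49
UFP = 203

203


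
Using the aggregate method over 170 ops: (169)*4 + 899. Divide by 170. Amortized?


Formula: Amortized cost = Total cost / Operations
Total cost = (169 * 4) + (1 * 899)
Total cost = 676 + 899 = 1575
Amortized = 1575 / 170 = 9.2647

9.2647


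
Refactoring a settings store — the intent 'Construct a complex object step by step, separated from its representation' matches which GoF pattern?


This matches the Builder pattern

Builder


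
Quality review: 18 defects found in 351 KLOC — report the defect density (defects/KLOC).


Defect density = defects / KLOC
Defect density = 18 / 351
Defect density = 0.051 defects/KLOC

0.051 defects/KLOC


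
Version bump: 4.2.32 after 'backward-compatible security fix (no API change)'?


Current: 4.2.32
Change category: 'backward-compatible security fix (no API change)' → patch bump
SemVer rule: patch bump → increment PATCH (MAJOR and MINOR unchanged)
New: 4.2.33

4.2.33


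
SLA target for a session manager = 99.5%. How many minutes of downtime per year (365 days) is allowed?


Formula: allowed downtime = period * (100 - SLA) / 100
Period (year (365 days)) = 525600 minutes
Unavailability fraction = (100 - 99.5) / 100
Allowed downtime = 525600 * (100 - 99.5) / 100
Allowed downtime = 2628.0 minutes

2628.0 minutes


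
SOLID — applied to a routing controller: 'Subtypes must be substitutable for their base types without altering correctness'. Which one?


This describes the Liskov Substitution Principle (LSP)

Liskov Substitution Principle (LSP)


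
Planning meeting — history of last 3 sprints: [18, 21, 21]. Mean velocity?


Formula: Avg velocity = Total points / Number of sprints
Points: [18, 21, 21]
Sum = 18 + 21 + 21 = 60
Avg velocity = 60 / 3 = 20.0 points/sprint

20.0 points/sprint


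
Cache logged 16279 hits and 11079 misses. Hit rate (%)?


Formula: hit rate = hits / (hits + misses) * 100
hit rate = 16279 / (16279 + 11079) * 100
hit rate = 16279 / 27358 * 100
hit rate = 59.5%

59.5%


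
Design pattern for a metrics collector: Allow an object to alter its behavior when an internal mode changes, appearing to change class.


This matches the State pattern

State


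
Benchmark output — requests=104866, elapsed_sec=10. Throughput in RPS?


Formula: throughput = requests / seconds
throughput = 104866 / 10
throughput = 10486.6 requests/second

10486.6 requests/second


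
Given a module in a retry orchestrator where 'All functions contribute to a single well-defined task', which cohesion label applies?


Reasoning: Best: single purpose
Type: Functional cohesion

Functional cohesion


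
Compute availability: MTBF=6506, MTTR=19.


Availability = MTBF / (MTBF + MTTR)
Availability = 6506 / (6506 + 19)
Availability = 6506 / 6525
Availability = 99.7088%

99.7088%


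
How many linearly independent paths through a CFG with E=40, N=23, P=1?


Formula: V(G) = E - N + 2P
V(G) = 40 - 23 + 2*1
V(G) = 17 + 2
V(G) = 19

19


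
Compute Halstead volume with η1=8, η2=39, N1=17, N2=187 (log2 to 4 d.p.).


Formula: V = N * log2(η), where N = N1 + N2 and η = η1 + η2
η = 8 + 39 = 47
N = 17 + 187 = 204
log2(47) ≈ 5.5546
V = 204 * 5.5546 = 1133.14

1133.14


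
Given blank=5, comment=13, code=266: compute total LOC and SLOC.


Total LOC = blank + comment + code
Total LOC = 5 + 13 + 266 = 284
SLOC (source only) = code = 266

Total LOC: 284, SLOC: 266


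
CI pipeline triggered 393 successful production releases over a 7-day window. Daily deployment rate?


Formula: deployments per day = releases / days
= 393 / 7
= 56.143 deploys/day
(equivalently, 393.0 deploys/week)

56.143 deploys/day


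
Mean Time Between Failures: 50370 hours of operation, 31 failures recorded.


Formula: MTBF = Total operating time / Number of failures
MTBF = 50370 / 31
MTBF = 1624.84 hours

1624.84 hours


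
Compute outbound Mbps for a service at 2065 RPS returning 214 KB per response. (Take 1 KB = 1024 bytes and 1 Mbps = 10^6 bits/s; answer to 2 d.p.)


Formula: Mbps = payload_bytes * RPS * 8 / 1e6
Payload per request = 214 KB = 214 * 1024 = 219136 bytes
Total bytes/sec = 219136 * 2065 = 452515840
Total bits/sec = 452515840 * 8 = 3620126720
Mbps = 3620126720 / 1e6 = 3620.13

3620.13 Mbps


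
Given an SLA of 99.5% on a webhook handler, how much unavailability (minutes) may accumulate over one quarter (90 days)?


Formula: allowed downtime = period * (100 - SLA) / 100
Period (quarter (90 days)) = 129600 minutes
Unavailability fraction = (100 - 99.5) / 100
Allowed downtime = 129600 * (100 - 99.5) / 100
Allowed downtime = 648.0 minutes

648.0 minutes


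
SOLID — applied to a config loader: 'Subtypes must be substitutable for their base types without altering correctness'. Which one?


This describes the Liskov Substitution Principle (LSP)

Liskov Substitution Principle (LSP)


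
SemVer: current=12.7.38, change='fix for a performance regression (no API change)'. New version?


Current: 12.7.38
Change category: 'fix for a performance regression (no API change)' → patch bump
SemVer rule: patch bump → increment PATCH (MAJOR and MINOR unchanged)
New: 12.7.39

12.7.39


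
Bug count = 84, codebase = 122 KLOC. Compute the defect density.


Defect density = defects / KLOC
Defect density = 84 / 122
Defect density = 0.689 defects/KLOC

0.689 defects/KLOC


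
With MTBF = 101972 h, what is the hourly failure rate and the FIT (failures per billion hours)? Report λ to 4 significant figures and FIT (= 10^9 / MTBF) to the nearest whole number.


Formula: λ = 1 / MTBF; FIT = λ × 1e9 = 1e9 / MTBF
λ = 1 / 101972 ≈ 9.807e-06 failures/hour
FIT = 1e9 / 101972 ≈ 9807 failures per 1e9 hours (nearest whole number)

λ = 9.807e-06 /h, FIT = 9807


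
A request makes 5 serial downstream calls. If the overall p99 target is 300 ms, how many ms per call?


Formula: per_stage = total_budget / stages
per_stage = 300 / 5
per_stage = 60.0 ms

60.0 ms


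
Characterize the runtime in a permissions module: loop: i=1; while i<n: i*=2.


Reasoning: i doubles each step so iterations are log2(n)
Complexity: O(log n)

O(log n)


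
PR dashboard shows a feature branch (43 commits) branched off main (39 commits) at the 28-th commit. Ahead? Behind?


Common ancestor: commit #28
feature commits after divergence: 43 - 28 = 15
main commits after divergence: 39 - 28 = 11
feature is 15 commits ahead of main
main is 11 commits ahead of feature

feature ahead: 15, main ahead: 11


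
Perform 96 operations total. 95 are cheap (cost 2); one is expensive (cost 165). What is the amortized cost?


Formula: Amortized cost = Total cost / Operations
Total cost = (95 * 2) + (1 * 165)
Total cost = 190 + 165 = 355
Amortized = 355 / 96 = 3.6979

3.6979


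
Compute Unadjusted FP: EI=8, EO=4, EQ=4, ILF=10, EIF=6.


UFP = EI*4 + EO*5 + EQ*4 + ILF*10 + EIF*7
UFP = 8*4 + 4*5 + 4*4 + 10*10 + 6*7
UFP = 32 + 20 + 16 + 100 + 42
UFP = 210

210


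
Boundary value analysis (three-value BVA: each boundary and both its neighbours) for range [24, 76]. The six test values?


Range: [24, 76]
Boundaries: just below min, min, min+1, max-1, max, just above max
Values: [23, 24, 25, 75, 76, 77]

[23, 24, 25, 75, 76, 77]


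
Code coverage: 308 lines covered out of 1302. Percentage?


Coverage = covered / total * 100
Coverage = 308 / 1302 * 100
Coverage = 23.66%

23.66%


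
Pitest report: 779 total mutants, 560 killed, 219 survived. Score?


Mutation score = killed / total * 100
Mutation score = 560 / 779 * 100
Mutation score = 71.89%

71.89%
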